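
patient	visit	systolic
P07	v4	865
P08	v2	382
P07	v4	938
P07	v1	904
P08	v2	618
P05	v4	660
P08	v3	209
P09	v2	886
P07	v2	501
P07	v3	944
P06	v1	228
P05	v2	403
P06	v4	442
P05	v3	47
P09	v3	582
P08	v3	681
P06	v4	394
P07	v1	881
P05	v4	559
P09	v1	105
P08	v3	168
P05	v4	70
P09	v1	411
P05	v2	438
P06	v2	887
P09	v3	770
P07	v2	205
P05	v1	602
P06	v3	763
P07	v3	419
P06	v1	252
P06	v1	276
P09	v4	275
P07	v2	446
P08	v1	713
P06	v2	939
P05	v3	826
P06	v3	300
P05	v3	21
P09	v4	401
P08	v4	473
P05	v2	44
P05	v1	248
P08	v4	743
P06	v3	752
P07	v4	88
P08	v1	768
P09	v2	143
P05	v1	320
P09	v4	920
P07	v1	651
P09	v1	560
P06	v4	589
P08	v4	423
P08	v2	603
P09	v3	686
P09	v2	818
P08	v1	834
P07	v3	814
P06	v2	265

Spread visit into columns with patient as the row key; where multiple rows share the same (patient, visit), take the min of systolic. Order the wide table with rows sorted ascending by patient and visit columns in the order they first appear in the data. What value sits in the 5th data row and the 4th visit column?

With rows sorted ascending by patient, row 5 is patient=P09. visit columns in first-appearance order: v4, v2, v1, v3; column 4 is v3.
Long rows with patient=P09, visit=v3: min(582, 770, 686) = 582.

582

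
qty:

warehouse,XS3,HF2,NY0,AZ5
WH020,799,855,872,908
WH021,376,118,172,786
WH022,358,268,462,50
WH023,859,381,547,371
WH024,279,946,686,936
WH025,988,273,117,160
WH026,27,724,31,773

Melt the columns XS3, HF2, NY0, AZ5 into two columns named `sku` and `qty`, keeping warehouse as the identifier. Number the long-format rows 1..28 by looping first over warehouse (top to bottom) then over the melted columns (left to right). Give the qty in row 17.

279

28 rows total (7 × 4). Row 17: index ⌊(17-1)/4⌋ = 4 into warehouse → WH024; (17-1) mod 4 = 0 into the melted columns → XS3.
So row 17 is (WH024, XS3, 279); qty = 279.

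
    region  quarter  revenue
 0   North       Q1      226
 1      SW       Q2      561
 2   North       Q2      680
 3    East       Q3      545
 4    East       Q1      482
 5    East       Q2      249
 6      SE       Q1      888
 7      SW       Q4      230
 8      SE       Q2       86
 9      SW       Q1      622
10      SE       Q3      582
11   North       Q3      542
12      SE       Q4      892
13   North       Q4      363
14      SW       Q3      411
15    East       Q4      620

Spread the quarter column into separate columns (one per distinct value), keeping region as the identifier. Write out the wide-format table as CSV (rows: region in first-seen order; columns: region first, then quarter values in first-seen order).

Columns: region plus the 4 distinct quarter values (Q1, Q2, Q3, Q4).
For example, row North column Q1 takes revenue=226 from the long row (North, Q1).

region,Q1,Q2,Q3,Q4
North,226,680,542,363
SW,622,561,411,230
East,482,249,545,620
SE,888,86,582,892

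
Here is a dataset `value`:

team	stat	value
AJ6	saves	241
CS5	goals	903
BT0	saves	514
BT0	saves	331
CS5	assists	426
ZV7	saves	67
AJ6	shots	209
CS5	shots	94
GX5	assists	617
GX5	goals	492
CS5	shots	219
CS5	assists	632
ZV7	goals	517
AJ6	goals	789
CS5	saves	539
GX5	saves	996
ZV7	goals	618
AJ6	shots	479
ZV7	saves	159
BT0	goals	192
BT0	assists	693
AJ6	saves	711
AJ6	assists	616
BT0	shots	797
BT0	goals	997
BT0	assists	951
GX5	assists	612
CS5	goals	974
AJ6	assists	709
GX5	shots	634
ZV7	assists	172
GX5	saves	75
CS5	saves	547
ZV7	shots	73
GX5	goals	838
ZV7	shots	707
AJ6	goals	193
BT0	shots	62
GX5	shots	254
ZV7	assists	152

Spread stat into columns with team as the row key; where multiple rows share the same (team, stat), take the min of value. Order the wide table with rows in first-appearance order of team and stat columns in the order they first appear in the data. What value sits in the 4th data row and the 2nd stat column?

With rows in first-appearance order of team, row 4 is team=ZV7. stat columns in first-appearance order: saves, goals, assists, shots; column 2 is goals.
Long rows with team=ZV7, stat=goals: min(517, 618) = 517.

517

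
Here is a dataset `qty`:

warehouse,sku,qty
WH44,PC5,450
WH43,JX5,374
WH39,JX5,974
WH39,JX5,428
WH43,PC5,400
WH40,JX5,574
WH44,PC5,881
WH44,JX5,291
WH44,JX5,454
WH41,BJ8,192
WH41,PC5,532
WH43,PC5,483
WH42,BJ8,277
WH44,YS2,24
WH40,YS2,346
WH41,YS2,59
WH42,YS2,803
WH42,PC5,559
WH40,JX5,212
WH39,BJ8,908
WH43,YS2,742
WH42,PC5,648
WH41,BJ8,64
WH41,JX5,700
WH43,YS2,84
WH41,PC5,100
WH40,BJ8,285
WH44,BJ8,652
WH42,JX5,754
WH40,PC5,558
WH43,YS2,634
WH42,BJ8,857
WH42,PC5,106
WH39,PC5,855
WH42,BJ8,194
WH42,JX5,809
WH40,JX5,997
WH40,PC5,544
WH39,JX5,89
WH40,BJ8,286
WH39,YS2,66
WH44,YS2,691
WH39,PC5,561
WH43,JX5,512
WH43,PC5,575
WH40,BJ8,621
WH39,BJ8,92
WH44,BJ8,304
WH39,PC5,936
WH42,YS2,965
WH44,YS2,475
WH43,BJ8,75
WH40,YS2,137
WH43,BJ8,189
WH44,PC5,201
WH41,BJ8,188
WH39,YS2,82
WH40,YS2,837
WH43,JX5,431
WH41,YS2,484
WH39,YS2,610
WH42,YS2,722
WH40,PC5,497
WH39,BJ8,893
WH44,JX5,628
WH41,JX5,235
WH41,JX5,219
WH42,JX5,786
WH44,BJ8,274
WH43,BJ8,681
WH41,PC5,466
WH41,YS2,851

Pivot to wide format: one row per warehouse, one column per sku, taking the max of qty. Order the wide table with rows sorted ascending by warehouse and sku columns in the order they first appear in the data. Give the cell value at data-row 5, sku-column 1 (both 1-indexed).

575

With rows sorted ascending by warehouse, row 5 is warehouse=WH43. sku columns in first-appearance order: PC5, JX5, BJ8, YS2; column 1 is PC5.
Long rows with warehouse=WH43, sku=PC5: max(400, 483, 575) = 575.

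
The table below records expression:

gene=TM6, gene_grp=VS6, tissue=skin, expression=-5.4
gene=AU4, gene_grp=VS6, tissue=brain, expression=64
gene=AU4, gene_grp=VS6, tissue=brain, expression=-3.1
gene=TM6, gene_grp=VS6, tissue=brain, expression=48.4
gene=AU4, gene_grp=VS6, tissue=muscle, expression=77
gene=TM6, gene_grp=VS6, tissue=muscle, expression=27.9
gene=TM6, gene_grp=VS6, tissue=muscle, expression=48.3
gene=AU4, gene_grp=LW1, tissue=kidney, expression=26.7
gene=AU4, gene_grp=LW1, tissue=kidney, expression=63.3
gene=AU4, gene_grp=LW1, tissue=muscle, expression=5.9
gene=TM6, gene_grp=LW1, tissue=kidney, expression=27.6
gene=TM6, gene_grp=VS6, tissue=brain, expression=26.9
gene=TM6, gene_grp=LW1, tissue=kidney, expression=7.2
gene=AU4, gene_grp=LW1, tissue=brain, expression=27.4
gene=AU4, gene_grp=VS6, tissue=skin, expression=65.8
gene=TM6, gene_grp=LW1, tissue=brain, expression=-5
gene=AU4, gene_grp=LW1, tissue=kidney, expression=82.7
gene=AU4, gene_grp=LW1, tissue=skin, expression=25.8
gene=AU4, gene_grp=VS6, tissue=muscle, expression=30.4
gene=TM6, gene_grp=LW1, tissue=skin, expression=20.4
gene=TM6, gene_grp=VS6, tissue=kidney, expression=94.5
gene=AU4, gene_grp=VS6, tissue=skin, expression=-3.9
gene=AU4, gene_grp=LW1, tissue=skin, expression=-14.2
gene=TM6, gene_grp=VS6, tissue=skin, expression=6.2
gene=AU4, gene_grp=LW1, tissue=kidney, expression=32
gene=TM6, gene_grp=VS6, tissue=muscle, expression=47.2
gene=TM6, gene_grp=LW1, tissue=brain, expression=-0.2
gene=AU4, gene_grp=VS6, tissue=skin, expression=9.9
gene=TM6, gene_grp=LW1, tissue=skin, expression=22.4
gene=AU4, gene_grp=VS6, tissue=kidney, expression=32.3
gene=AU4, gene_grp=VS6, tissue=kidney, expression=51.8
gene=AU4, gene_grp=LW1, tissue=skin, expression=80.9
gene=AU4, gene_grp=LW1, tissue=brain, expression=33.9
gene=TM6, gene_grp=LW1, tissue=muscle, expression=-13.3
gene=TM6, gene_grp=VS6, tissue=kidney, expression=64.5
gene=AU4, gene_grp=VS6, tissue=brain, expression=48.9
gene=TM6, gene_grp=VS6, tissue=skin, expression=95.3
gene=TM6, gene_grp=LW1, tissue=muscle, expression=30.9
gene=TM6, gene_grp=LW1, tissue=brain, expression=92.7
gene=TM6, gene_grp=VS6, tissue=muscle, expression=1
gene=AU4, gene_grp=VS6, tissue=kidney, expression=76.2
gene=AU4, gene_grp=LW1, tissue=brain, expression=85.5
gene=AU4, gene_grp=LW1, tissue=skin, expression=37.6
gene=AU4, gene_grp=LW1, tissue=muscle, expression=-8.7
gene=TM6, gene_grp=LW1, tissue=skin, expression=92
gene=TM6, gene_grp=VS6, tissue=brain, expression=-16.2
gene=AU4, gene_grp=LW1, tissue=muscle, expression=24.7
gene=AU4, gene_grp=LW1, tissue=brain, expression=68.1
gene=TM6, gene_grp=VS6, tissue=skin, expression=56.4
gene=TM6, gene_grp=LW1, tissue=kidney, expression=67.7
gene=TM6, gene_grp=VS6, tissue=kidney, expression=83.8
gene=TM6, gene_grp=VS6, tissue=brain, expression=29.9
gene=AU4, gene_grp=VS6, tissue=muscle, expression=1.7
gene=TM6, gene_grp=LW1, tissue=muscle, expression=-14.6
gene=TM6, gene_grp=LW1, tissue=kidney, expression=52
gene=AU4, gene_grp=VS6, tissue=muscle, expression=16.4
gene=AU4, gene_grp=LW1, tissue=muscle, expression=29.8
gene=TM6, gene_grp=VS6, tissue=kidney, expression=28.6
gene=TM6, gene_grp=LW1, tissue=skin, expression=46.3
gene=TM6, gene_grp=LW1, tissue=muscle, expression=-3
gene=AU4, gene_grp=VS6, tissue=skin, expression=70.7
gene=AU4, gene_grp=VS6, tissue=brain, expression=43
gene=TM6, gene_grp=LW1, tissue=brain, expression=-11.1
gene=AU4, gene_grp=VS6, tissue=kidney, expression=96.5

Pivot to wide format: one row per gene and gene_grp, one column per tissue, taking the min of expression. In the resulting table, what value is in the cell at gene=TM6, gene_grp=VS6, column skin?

-5.4

Rows with gene=TM6, gene_grp=VS6 and tissue=skin: expression values are -5.4, 6.2, 95.3, 56.4.
min(-5.4, 6.2, 95.3, 56.4) = -5.4.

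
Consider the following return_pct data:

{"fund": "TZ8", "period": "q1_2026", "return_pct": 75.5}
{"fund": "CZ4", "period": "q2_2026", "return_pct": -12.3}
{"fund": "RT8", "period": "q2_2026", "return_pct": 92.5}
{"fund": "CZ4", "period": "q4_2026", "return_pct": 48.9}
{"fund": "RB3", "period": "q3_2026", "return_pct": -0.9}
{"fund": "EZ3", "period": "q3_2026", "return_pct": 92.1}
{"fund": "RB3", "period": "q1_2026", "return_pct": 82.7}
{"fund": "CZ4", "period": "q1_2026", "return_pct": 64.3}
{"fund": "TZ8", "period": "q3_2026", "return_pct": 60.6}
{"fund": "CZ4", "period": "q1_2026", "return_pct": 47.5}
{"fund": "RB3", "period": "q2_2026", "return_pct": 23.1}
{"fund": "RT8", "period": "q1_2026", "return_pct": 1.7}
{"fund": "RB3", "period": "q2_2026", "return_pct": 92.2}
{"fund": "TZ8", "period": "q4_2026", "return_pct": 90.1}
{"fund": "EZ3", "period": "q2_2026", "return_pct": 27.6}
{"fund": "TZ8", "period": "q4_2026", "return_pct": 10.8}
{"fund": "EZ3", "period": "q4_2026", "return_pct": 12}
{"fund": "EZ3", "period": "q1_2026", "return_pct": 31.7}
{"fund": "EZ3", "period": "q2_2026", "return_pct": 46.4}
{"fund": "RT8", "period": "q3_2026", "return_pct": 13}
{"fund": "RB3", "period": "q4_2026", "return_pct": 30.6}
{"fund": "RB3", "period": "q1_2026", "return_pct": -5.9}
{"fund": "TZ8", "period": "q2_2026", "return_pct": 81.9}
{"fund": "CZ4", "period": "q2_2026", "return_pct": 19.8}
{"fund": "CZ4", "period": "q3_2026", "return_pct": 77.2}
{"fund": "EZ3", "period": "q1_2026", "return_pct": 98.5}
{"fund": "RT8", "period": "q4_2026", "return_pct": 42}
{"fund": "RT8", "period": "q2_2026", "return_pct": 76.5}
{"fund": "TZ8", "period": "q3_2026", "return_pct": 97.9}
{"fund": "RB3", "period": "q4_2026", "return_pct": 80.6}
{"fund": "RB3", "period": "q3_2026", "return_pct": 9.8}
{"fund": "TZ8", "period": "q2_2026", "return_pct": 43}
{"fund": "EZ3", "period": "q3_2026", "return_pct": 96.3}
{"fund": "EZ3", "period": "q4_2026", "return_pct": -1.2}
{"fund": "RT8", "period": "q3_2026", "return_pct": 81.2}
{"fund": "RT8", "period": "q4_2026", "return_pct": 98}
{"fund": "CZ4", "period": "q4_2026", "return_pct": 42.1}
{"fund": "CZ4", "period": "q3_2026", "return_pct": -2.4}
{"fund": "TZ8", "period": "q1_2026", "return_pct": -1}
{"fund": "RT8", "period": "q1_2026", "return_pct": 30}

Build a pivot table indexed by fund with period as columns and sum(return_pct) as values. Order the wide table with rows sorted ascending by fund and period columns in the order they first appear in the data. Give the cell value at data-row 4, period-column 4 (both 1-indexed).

94.2

With rows sorted ascending by fund, row 4 is fund=RT8. period columns in first-appearance order: q1_2026, q2_2026, q4_2026, q3_2026; column 4 is q3_2026.
Long rows with fund=RT8, period=q3_2026: 13 + 81.2 = 94.2.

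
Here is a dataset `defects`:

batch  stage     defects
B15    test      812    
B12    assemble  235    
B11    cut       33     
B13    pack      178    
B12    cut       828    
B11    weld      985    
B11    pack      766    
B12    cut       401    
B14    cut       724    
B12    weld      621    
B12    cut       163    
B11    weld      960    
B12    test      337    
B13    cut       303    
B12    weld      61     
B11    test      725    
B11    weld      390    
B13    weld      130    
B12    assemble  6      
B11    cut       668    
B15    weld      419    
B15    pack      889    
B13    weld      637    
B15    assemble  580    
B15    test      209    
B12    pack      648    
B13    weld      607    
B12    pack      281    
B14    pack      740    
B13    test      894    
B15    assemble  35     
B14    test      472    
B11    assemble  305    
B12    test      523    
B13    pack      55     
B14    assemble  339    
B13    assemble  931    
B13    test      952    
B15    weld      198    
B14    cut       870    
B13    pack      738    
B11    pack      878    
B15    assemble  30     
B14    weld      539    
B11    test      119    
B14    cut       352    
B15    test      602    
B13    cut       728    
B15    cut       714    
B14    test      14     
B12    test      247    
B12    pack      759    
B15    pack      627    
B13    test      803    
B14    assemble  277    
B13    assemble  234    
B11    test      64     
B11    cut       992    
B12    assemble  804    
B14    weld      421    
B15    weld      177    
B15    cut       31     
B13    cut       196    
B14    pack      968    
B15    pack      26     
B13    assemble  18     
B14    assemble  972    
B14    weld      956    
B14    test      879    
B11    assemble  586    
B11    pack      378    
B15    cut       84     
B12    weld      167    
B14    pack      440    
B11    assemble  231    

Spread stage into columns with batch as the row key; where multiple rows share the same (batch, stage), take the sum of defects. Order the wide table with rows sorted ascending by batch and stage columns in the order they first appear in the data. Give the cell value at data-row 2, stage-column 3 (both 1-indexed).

1392

With rows sorted ascending by batch, row 2 is batch=B12. stage columns in first-appearance order: test, assemble, cut, pack, weld; column 3 is cut.
Long rows with batch=B12, stage=cut: 828 + 401 + 163 = 1392.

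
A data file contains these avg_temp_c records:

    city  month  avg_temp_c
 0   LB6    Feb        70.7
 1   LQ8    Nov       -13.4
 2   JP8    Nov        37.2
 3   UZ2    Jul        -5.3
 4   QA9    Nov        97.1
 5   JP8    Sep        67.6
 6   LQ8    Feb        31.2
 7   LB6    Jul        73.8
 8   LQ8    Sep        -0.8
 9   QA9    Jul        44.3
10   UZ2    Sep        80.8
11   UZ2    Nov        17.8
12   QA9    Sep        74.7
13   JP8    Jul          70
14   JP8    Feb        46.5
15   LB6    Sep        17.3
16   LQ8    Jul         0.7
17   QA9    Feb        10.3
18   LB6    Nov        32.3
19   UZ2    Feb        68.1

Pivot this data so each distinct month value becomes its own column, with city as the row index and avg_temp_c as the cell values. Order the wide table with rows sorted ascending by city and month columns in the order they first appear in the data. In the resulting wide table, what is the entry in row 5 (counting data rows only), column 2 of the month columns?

With rows sorted ascending by city, row 5 is city=UZ2. month columns in first-appearance order: Feb, Nov, Jul, Sep; column 2 is Nov.
Long rows with city=UZ2, month=Nov: avg_temp_c = 17.8.

17.8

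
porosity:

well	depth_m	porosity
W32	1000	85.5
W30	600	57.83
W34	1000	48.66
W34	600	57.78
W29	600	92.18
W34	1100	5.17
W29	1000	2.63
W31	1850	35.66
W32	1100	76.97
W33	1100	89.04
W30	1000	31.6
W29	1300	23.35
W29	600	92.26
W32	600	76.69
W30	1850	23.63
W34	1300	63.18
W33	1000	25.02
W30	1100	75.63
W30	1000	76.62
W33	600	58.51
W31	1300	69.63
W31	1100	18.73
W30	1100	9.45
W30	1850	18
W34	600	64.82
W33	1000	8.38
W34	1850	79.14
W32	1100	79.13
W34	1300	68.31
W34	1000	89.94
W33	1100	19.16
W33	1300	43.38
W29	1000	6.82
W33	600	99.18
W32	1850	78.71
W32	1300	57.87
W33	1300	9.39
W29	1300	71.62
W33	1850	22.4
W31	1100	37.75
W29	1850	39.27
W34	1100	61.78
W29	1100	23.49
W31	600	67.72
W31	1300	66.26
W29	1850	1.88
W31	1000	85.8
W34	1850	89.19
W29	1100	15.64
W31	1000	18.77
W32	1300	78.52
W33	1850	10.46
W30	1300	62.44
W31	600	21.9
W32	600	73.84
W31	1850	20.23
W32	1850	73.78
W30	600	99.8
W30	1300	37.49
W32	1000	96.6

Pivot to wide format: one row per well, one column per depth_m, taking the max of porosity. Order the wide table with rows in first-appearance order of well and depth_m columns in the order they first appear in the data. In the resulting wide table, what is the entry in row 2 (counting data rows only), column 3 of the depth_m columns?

With rows in first-appearance order of well, row 2 is well=W30. depth_m columns in first-appearance order: 1000, 600, 1100, 1850, 1300; column 3 is 1100.
Long rows with well=W30, depth_m=1100: max(75.63, 9.45) = 75.63.

75.63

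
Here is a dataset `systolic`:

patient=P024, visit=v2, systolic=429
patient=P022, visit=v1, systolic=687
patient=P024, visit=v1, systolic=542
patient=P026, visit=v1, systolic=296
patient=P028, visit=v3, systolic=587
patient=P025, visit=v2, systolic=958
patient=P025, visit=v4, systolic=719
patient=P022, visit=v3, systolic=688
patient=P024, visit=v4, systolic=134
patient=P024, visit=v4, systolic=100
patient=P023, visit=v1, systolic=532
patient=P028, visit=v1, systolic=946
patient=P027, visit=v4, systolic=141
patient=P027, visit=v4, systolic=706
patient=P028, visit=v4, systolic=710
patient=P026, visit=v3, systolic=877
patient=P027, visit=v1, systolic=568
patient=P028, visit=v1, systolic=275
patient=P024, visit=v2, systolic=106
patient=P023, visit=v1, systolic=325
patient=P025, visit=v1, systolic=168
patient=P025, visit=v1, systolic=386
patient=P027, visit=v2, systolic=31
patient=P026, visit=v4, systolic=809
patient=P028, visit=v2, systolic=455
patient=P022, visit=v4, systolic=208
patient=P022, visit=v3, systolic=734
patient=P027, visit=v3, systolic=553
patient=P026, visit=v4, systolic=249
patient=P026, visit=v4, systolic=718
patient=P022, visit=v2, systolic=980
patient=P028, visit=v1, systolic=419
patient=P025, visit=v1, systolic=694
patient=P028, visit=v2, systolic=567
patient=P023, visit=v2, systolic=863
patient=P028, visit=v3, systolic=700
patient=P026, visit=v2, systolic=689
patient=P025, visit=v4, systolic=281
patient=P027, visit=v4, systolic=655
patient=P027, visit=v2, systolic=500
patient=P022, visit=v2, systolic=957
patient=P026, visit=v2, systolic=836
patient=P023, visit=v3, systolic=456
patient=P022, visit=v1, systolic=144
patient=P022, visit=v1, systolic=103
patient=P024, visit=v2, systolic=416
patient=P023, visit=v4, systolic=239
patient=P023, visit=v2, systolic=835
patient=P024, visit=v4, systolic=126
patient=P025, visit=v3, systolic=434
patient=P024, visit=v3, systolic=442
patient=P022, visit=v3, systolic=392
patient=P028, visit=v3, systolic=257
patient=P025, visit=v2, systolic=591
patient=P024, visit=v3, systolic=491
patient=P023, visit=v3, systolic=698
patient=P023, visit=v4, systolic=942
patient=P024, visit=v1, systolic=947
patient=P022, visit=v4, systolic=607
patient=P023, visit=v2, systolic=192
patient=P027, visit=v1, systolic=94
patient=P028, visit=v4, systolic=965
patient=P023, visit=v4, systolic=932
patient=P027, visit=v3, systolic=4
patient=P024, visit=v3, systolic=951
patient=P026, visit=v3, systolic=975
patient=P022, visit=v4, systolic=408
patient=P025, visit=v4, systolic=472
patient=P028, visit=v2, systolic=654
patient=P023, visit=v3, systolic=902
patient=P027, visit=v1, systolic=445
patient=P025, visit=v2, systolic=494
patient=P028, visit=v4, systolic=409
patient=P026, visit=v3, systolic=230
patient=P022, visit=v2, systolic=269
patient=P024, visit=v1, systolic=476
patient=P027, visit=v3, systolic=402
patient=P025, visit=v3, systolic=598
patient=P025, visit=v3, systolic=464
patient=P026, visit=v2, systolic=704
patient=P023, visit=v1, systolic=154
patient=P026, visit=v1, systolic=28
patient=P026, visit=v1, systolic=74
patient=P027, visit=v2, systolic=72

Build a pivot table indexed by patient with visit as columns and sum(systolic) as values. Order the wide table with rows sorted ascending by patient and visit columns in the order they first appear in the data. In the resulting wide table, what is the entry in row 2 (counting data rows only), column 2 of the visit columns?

1011

With rows sorted ascending by patient, row 2 is patient=P023. visit columns in first-appearance order: v2, v1, v3, v4; column 2 is v1.
Long rows with patient=P023, visit=v1: 532 + 325 + 154 = 1011.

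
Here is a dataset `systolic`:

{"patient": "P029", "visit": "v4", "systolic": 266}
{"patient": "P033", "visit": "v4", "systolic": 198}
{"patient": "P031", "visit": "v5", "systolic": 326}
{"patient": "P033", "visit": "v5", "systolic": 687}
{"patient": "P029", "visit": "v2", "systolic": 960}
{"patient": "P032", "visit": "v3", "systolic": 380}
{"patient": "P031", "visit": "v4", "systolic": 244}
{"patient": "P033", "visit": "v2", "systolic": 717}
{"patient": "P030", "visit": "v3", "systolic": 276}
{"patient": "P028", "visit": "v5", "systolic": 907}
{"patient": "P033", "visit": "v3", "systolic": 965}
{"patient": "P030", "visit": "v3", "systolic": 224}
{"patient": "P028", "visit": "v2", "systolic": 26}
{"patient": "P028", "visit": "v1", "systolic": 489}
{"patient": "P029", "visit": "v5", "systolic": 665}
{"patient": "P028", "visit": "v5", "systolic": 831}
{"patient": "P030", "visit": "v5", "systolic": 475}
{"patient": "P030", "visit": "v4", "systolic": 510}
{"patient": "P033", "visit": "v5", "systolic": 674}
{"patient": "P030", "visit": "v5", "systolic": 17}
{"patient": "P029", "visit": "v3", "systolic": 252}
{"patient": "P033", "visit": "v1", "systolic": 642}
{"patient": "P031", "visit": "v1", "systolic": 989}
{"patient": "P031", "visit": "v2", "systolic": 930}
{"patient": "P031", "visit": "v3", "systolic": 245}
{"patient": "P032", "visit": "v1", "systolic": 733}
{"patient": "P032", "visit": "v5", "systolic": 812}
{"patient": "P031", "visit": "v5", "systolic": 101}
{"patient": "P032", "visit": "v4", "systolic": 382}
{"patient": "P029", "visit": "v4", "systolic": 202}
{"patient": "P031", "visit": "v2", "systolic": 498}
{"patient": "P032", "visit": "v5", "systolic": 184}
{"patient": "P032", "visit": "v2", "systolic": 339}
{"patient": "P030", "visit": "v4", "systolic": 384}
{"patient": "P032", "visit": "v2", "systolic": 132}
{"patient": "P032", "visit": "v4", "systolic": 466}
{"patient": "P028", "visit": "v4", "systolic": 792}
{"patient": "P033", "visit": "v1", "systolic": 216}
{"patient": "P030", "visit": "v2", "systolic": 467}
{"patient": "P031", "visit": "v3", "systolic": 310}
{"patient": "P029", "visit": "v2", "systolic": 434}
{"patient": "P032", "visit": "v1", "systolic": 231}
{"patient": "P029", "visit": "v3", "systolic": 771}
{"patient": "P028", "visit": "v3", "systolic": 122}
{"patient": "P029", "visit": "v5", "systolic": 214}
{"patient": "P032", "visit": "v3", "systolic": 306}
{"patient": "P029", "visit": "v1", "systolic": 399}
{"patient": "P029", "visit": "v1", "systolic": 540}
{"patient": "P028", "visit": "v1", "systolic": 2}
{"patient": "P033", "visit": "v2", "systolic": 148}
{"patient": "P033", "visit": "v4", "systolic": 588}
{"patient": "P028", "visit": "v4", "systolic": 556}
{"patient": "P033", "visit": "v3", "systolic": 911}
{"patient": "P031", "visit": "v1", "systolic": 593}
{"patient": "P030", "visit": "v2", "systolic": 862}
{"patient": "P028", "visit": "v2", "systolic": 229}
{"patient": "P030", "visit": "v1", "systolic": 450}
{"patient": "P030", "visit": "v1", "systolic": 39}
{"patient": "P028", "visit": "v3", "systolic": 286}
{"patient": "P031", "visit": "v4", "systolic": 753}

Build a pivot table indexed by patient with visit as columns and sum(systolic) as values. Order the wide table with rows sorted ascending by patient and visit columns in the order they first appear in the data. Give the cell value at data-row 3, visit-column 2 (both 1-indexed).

492

With rows sorted ascending by patient, row 3 is patient=P030. visit columns in first-appearance order: v4, v5, v2, v3, v1; column 2 is v5.
Long rows with patient=P030, visit=v5: 475 + 17 = 492.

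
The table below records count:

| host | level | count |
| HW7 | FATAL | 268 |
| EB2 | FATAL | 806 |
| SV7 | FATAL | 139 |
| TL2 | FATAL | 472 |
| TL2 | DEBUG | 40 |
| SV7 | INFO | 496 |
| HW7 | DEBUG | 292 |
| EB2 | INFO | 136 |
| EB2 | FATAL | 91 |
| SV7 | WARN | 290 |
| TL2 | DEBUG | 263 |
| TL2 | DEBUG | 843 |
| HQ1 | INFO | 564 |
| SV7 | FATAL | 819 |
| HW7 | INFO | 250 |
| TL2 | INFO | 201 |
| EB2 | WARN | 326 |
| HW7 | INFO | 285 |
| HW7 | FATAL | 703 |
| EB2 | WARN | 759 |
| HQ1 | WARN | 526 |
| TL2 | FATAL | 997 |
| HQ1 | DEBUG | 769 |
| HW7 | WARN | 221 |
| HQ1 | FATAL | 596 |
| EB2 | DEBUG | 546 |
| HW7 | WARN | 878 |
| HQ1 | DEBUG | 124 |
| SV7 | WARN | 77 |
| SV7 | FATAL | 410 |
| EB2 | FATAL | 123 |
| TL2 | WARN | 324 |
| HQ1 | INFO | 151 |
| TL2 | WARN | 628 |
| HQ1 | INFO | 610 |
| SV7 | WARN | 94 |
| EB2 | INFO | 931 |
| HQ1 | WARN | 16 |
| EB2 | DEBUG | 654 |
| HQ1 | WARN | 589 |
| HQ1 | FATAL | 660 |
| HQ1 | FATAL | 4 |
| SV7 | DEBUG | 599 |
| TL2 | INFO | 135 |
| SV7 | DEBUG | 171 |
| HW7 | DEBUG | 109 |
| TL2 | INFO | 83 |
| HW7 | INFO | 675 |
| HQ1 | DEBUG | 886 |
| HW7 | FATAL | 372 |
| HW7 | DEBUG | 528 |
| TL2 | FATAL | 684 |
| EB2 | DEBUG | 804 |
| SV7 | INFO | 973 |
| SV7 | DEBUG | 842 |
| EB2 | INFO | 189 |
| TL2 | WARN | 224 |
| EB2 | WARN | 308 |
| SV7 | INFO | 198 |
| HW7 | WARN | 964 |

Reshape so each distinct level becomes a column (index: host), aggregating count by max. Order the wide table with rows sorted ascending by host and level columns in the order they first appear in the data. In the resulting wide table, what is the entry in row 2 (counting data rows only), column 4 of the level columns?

589

With rows sorted ascending by host, row 2 is host=HQ1. level columns in first-appearance order: FATAL, DEBUG, INFO, WARN; column 4 is WARN.
Long rows with host=HQ1, level=WARN: max(526, 16, 589) = 589.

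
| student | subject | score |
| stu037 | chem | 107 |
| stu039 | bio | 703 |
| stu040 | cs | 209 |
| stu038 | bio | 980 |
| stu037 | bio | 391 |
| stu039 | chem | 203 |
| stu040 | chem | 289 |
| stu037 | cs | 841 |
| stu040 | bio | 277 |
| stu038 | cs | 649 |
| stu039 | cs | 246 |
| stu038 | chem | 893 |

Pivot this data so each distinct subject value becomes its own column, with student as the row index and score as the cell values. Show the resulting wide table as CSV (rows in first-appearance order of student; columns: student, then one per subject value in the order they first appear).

student,chem,bio,cs
stu037,107,391,841
stu039,203,703,246
stu040,289,277,209
stu038,893,980,649

Columns: student plus the 3 distinct subject values (chem, bio, cs).
For example, row stu037 column chem takes score=107 from the long row (stu037, chem).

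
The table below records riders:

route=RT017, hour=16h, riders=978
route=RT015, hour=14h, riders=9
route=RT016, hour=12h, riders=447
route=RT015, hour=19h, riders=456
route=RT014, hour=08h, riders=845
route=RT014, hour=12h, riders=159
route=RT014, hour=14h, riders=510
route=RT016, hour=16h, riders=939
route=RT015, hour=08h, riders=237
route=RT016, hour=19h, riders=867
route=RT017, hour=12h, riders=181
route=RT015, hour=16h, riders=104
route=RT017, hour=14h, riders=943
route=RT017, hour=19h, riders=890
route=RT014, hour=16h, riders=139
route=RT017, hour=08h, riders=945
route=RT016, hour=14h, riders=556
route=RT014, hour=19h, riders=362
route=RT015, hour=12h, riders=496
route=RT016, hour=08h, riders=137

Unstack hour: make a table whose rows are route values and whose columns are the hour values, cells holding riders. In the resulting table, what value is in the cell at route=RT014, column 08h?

845

Wide layout: rows indexed by route, columns are the 5 distinct hour values (16h, 14h, 12h, 19h, 08h).
Cell (route=RT014, hour=08h) draws from the long row where route=RT014 and hour=08h, which has riders=845.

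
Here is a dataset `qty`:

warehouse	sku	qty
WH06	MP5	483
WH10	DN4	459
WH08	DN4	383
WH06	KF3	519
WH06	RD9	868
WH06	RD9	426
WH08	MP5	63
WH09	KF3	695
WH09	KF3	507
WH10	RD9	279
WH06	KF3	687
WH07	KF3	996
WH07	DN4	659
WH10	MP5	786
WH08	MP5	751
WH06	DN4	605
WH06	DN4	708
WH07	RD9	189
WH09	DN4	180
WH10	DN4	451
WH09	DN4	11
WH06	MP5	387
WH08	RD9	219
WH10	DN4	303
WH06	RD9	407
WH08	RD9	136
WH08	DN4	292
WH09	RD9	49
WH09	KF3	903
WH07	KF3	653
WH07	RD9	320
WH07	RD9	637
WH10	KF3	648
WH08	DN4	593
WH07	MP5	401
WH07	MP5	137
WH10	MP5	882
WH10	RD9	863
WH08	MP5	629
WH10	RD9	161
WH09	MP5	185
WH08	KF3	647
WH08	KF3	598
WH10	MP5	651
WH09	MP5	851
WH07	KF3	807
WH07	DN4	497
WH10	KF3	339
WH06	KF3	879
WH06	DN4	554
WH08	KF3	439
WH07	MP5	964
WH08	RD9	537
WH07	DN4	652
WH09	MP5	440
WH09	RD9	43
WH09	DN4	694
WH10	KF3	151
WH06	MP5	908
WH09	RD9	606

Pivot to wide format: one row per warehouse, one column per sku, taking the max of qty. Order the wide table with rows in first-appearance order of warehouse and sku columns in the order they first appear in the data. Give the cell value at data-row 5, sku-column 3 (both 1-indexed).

996

With rows in first-appearance order of warehouse, row 5 is warehouse=WH07. sku columns in first-appearance order: MP5, DN4, KF3, RD9; column 3 is KF3.
Long rows with warehouse=WH07, sku=KF3: max(996, 653, 807) = 996.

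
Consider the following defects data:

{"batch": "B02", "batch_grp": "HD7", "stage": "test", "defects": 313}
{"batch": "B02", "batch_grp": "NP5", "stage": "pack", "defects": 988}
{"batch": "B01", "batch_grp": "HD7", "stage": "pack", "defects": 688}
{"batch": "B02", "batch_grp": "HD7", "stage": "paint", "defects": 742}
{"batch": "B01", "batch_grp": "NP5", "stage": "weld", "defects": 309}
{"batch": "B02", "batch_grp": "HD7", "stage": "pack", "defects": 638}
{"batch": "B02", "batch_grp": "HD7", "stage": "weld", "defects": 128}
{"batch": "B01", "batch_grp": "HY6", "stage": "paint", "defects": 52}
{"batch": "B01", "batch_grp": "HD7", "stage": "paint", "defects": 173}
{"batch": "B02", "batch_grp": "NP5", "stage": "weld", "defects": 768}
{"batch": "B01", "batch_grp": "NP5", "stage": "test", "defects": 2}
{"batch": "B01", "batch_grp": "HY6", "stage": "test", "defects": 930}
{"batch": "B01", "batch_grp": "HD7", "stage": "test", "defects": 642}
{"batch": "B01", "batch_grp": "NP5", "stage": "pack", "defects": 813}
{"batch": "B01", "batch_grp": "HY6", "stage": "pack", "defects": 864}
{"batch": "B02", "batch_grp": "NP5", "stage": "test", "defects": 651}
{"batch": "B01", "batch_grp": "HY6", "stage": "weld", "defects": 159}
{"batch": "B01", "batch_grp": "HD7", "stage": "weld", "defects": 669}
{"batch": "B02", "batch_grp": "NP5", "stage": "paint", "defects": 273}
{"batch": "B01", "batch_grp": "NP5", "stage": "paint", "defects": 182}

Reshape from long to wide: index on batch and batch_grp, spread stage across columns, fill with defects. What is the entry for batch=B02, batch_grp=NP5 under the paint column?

Wide layout: rows indexed by batch and batch_grp, columns are the 4 distinct stage values (test, pack, paint, weld).
Cell (batch=B02, batch_grp=NP5, stage=paint) draws from the long row where batch=B02, batch_grp=NP5 and stage=paint, which has defects=273.

273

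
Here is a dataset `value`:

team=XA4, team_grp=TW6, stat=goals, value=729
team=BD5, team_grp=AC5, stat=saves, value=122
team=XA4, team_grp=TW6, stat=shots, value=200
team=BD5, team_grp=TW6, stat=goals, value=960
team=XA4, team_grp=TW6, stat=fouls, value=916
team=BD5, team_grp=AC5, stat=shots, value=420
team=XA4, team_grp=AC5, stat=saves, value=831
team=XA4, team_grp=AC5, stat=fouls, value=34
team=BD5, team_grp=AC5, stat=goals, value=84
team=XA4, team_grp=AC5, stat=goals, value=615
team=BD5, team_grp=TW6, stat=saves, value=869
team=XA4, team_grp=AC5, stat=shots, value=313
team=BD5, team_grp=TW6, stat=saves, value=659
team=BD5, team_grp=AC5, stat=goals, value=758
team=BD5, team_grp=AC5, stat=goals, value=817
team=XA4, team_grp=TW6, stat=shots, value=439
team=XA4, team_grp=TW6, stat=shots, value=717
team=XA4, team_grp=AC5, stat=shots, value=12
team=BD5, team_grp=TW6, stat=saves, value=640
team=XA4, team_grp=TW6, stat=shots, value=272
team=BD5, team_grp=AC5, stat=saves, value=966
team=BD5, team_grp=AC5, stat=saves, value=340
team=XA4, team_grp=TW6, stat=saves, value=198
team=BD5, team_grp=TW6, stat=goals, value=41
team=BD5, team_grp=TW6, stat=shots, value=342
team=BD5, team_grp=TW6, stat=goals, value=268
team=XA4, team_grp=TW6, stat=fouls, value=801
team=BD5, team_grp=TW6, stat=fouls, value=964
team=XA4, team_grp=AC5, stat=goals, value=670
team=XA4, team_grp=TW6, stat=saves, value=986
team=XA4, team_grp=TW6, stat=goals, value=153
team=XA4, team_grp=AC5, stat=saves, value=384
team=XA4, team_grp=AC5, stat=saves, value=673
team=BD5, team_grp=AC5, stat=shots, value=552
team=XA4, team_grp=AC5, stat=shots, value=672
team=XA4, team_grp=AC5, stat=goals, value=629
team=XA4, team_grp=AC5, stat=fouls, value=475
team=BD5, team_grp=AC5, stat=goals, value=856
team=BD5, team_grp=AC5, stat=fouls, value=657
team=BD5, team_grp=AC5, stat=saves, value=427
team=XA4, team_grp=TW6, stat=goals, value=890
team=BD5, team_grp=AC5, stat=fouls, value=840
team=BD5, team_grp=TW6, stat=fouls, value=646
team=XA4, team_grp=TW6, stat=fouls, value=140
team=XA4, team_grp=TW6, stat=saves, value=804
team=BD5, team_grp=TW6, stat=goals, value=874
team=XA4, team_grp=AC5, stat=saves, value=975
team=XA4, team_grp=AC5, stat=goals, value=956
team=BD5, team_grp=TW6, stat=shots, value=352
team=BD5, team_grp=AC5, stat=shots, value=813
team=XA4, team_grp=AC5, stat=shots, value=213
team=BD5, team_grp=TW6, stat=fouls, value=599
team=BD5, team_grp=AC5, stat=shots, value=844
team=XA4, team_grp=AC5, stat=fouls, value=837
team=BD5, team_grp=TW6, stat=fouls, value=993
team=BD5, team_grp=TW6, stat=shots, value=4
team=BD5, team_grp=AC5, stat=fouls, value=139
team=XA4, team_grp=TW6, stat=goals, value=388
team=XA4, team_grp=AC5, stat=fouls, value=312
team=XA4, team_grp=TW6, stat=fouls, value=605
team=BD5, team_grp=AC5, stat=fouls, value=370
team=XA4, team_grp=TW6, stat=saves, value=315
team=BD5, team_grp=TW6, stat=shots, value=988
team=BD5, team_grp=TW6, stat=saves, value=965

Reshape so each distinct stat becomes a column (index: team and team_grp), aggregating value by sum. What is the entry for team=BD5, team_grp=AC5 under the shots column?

2629

Rows with team=BD5, team_grp=AC5 and stat=shots: value values are 420, 552, 813, 844.
420 + 552 + 813 + 844 = 2629.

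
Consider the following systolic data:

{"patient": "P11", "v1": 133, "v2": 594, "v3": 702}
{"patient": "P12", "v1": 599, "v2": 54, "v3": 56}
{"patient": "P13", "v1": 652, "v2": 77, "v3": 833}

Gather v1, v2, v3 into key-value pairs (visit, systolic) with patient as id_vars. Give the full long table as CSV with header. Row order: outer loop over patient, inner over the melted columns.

patient,visit,systolic
P11,v1,133
P11,v2,594
P11,v3,702
P12,v1,599
P12,v2,54
P12,v3,56
P13,v1,652
P13,v2,77
P13,v3,833

Each (patient, column) pair becomes one row: 3 × 3 = 9 rows.
For example, (P11, v1) → systolic=133.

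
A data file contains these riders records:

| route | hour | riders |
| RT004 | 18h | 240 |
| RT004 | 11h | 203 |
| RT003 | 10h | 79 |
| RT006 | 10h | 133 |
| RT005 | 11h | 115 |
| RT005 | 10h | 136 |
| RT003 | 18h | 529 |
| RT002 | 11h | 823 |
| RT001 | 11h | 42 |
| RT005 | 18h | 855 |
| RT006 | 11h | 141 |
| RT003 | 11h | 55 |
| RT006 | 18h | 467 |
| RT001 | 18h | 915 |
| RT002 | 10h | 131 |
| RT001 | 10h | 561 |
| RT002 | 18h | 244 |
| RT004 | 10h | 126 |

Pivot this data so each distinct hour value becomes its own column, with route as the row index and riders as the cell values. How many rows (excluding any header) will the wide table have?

6

6 distinct route values → 6 rows.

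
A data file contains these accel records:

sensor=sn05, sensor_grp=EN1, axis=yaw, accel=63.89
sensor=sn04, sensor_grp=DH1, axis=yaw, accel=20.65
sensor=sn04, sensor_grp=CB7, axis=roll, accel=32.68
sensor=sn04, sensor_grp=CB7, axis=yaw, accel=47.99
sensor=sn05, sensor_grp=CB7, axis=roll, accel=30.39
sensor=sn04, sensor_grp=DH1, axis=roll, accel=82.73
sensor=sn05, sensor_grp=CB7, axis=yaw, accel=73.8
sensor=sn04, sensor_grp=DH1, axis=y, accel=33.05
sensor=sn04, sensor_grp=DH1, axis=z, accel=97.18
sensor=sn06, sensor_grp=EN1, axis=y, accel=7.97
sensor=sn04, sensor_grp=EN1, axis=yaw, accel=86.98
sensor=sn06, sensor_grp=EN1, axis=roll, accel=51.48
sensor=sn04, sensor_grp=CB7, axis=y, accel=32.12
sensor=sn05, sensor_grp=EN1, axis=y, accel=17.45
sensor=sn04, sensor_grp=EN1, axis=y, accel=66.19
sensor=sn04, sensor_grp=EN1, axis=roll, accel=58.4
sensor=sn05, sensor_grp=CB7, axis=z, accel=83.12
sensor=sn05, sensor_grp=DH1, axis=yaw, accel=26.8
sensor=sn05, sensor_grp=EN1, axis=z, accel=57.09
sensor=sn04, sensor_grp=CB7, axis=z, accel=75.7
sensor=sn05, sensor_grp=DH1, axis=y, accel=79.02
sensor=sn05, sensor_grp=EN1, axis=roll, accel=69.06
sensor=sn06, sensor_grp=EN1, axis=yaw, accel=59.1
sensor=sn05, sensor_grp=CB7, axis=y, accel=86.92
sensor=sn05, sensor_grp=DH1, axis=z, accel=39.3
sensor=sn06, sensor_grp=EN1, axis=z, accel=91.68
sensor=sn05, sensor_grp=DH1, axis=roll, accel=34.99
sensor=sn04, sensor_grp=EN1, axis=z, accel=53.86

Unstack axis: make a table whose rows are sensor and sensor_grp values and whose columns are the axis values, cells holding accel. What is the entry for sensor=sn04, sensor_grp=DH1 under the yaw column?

Wide layout: rows indexed by sensor and sensor_grp, columns are the 4 distinct axis values (yaw, roll, y, z).
Cell (sensor=sn04, sensor_grp=DH1, axis=yaw) draws from the long row where sensor=sn04, sensor_grp=DH1 and axis=yaw, which has accel=20.65.

20.65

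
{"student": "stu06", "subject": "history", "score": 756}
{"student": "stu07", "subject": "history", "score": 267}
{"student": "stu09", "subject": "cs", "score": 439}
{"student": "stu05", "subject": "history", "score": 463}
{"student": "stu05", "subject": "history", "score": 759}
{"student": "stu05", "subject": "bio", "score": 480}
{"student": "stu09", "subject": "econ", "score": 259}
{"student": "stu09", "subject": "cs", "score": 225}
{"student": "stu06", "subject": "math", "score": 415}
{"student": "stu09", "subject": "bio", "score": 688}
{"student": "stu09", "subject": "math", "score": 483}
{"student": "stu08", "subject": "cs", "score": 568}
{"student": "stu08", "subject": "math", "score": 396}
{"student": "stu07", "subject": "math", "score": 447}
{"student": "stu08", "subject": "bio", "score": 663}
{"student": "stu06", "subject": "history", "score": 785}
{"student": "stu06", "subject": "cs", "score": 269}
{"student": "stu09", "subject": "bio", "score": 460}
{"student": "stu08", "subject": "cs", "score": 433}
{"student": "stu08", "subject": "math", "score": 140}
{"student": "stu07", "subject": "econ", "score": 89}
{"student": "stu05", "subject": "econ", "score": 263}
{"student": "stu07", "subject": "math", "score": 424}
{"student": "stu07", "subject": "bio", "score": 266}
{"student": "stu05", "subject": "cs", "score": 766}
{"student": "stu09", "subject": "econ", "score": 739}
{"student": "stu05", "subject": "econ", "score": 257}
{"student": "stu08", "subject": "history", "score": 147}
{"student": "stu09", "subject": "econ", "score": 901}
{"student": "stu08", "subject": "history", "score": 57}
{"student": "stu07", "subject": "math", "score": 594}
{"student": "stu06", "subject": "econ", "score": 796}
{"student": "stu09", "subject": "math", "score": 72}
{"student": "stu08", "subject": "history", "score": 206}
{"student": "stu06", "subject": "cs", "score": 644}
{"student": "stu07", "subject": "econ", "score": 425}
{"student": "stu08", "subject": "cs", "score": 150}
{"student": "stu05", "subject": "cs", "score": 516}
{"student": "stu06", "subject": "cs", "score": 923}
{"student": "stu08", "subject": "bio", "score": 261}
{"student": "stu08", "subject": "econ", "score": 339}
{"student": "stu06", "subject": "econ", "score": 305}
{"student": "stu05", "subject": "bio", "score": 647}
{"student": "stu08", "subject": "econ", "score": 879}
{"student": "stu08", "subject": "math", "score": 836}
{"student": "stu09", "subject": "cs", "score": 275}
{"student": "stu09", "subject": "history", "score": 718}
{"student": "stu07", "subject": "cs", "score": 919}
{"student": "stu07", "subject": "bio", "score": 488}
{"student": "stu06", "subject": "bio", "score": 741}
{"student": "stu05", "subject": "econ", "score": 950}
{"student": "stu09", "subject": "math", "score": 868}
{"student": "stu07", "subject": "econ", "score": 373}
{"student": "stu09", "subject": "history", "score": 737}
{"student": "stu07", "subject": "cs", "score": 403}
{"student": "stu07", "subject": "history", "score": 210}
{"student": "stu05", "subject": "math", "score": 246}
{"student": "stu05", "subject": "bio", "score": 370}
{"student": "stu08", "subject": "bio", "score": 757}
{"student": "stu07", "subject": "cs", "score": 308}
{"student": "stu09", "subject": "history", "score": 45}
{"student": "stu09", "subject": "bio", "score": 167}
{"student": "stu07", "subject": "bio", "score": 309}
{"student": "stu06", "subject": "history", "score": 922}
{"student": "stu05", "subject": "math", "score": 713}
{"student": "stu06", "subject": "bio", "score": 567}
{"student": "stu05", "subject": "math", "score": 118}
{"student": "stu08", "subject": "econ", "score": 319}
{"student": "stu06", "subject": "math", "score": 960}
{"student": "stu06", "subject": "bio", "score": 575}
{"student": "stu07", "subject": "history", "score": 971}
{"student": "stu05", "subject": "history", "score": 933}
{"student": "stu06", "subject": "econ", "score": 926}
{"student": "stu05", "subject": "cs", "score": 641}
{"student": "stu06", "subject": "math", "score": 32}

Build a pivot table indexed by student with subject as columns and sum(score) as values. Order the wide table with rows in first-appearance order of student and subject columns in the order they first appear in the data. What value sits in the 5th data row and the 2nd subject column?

With rows in first-appearance order of student, row 5 is student=stu08. subject columns in first-appearance order: history, cs, bio, econ, math; column 2 is cs.
Long rows with student=stu08, subject=cs: 568 + 433 + 150 = 1151.

1151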